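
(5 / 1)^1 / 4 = 5 / 4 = 1.25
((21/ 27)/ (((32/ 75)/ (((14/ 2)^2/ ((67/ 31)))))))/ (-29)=-265825/ 186528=-1.43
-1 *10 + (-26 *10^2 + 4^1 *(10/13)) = -33890/13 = -2606.92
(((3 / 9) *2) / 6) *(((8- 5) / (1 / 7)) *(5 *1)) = 35 / 3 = 11.67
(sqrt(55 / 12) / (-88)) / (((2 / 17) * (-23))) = 0.01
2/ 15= 0.13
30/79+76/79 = 106/79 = 1.34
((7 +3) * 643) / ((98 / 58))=186470 / 49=3805.51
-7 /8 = -0.88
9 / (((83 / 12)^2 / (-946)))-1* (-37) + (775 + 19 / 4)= 17602299 / 27556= 638.78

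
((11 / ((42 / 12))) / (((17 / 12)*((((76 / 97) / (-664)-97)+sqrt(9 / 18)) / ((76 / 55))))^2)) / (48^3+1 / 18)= 195248849710455963381620736*sqrt(2) / 6590315603130138519796676534858106725+18940375236318379973531283456 / 6590315603130138519796676534858106725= 0.00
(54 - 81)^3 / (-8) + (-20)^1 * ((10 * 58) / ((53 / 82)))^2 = -361857286453 / 22472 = -16102584.84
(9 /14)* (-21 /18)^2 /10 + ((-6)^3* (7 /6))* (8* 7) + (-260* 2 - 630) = -1220953 /80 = -15261.91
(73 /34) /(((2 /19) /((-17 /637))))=-1387 /2548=-0.54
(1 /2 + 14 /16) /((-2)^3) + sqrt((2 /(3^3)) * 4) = -11 /64 + 2 * sqrt(6) /9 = 0.37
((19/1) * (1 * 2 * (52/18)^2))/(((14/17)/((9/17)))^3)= 28899/343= 84.25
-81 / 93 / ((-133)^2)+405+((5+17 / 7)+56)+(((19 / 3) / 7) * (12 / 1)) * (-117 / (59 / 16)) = 4009991100 / 32353181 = 123.94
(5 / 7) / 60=1 / 84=0.01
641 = 641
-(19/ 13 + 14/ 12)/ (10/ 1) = -0.26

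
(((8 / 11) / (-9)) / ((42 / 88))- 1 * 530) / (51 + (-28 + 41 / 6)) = -200404 / 11277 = -17.77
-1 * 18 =-18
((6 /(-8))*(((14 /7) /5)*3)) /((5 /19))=-171 /50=-3.42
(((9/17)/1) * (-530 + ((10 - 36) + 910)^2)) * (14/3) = 32798892/17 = 1929346.59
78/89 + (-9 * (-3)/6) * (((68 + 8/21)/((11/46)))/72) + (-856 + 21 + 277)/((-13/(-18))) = -402967375/534534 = -753.87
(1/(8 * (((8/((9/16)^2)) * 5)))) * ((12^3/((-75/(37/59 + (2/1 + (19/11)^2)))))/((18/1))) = -1622187/228448000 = -0.01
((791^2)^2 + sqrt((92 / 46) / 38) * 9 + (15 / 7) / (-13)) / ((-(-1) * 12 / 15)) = 45 * sqrt(19) / 76 + 44530476190295 / 91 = 489345892203.62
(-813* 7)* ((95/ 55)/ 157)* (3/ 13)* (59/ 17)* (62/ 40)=-593303823/ 7633340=-77.73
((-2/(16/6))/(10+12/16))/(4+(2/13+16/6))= -117/11438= -0.01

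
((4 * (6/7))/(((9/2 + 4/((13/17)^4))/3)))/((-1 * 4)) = -1028196/6476519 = -0.16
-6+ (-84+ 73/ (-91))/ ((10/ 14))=-8107/ 65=-124.72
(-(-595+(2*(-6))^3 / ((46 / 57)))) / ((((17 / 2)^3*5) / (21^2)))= 392.97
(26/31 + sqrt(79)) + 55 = sqrt(79) + 1731/31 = 64.73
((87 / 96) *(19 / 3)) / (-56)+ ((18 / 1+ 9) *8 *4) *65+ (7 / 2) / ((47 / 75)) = 14191444823 / 252672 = 56165.48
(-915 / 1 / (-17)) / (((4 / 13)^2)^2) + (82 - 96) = 26072387 / 4352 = 5990.90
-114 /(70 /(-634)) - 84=33198 /35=948.51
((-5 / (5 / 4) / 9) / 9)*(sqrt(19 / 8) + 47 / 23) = -188 / 1863 - sqrt(38) / 81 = -0.18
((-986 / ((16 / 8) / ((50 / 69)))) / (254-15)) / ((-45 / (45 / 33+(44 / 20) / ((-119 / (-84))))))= 5858 / 60467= 0.10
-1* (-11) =11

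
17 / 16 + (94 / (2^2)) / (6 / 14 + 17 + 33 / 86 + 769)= 8278589 / 7578576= 1.09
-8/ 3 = -2.67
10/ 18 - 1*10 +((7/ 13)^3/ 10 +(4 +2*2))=-282523/ 197730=-1.43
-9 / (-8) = 9 / 8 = 1.12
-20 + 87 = 67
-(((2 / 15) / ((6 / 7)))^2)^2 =-2401 / 4100625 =-0.00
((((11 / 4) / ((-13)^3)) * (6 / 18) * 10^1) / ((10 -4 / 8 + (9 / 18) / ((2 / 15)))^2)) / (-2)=220 / 18514119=0.00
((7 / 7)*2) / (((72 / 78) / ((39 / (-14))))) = -169 / 28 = -6.04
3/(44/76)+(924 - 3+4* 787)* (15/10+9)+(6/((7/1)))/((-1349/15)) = 8876918499/207746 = 42729.67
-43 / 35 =-1.23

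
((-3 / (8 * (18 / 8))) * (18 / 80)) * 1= -3 / 80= -0.04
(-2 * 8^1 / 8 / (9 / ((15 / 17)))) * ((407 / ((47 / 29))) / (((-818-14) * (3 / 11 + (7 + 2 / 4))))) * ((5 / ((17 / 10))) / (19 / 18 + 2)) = 295075 / 40260012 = 0.01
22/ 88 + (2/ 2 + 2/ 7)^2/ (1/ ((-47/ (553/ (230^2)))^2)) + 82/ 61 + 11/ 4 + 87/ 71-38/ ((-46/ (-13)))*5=49877821088927293461/ 1492665043933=33415280.47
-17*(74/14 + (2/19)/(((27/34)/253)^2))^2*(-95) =91306637285972278165/494771571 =184543014671.25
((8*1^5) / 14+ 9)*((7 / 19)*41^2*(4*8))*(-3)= -10812192 / 19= -569062.74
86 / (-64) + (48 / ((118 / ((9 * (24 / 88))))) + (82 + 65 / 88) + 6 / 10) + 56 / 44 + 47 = 13630669 / 103840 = 131.27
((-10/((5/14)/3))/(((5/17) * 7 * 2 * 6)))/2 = -17/10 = -1.70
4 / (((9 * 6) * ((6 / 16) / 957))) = 5104 / 27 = 189.04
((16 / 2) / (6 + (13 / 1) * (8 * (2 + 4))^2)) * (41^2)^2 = 11303044 / 14979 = 754.59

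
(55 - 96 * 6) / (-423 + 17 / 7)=3647 / 2944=1.24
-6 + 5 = -1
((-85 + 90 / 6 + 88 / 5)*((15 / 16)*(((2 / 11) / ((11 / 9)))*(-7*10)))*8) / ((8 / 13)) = 1609335 / 242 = 6650.14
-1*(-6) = 6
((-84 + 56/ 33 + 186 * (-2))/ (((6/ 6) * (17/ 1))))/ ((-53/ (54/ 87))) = 89952/ 287419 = 0.31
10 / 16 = 5 / 8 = 0.62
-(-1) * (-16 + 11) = -5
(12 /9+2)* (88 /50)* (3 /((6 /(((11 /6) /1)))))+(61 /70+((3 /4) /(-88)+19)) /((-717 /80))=5236387 /1656270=3.16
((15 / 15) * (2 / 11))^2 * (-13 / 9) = -0.05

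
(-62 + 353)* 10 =2910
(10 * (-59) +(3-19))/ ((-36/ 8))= 404/ 3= 134.67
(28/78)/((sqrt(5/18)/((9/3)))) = 42 *sqrt(10)/65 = 2.04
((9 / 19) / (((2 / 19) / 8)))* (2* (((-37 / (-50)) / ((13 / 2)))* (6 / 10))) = 4.92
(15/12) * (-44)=-55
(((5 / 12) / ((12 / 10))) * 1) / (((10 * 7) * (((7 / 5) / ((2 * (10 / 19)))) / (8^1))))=250 / 8379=0.03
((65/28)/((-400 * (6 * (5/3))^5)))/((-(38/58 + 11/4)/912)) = 21489/1382500000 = 0.00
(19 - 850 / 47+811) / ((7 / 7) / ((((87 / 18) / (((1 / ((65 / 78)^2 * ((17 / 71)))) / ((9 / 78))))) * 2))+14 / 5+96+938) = 6532250 / 8384941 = 0.78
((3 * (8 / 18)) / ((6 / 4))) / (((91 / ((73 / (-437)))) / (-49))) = 4088 / 51129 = 0.08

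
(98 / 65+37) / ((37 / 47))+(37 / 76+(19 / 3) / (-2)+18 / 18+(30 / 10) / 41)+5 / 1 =1175997073 / 22481940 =52.31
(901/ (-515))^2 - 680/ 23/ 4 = -4.33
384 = 384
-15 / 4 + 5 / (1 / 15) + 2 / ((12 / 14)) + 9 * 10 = 1963 / 12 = 163.58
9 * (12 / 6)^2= 36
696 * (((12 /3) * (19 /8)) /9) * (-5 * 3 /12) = -2755 /3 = -918.33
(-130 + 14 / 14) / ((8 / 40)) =-645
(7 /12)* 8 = 14 /3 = 4.67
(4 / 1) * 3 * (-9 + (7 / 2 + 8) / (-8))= -501 / 4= -125.25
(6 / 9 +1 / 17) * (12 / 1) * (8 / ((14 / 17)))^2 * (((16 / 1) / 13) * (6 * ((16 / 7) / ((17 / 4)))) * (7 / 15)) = 4849664 / 3185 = 1522.66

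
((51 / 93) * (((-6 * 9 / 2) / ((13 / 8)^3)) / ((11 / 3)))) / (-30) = 117504 / 3745885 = 0.03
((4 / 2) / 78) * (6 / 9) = 2 / 117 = 0.02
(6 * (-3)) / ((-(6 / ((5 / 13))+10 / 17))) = 765 / 688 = 1.11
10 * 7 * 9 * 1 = 630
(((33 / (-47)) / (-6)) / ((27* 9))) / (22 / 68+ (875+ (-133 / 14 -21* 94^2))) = -187 / 71717781186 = -0.00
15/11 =1.36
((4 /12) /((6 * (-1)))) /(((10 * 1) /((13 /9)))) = -13 /1620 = -0.01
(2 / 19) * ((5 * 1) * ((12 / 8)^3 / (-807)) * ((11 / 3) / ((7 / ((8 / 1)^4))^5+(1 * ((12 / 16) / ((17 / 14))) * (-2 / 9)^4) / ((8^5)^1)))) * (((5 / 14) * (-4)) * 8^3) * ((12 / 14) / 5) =197519471399936856825004032 / 8971751606150180141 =22015708.87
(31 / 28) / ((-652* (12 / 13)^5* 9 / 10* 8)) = -57550415 / 163536371712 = -0.00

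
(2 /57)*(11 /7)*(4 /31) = 88 /12369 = 0.01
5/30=1/6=0.17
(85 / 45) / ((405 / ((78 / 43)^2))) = 11492 / 748845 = 0.02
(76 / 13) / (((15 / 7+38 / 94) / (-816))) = -10201632 / 5447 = -1872.89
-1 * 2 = -2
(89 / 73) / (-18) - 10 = -13229 / 1314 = -10.07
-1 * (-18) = 18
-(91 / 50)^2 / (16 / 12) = -24843 / 10000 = -2.48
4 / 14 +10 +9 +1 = 20.29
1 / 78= 0.01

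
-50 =-50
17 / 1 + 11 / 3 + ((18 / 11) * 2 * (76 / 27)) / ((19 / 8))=270 / 11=24.55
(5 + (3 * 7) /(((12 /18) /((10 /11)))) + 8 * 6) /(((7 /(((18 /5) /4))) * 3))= 1347 /385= 3.50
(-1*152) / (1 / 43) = -6536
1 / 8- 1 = -7 / 8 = -0.88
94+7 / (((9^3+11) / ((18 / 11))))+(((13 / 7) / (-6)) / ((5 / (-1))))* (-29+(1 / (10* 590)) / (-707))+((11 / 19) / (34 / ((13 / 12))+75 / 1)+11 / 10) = 291434413170799831 / 3122767535349000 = 93.33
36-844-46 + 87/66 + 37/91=-1706255/2002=-852.28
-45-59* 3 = -222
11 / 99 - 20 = -179 / 9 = -19.89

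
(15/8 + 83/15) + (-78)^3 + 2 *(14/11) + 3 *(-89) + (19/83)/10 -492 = -10414796023/21912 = -475301.02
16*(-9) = -144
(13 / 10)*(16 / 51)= 104 / 255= 0.41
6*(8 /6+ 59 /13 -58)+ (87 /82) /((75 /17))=-8328891 /26650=-312.53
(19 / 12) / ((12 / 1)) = 19 / 144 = 0.13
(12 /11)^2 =144 /121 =1.19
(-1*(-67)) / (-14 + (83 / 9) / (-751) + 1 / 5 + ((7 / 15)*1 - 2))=-452853 / 103721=-4.37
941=941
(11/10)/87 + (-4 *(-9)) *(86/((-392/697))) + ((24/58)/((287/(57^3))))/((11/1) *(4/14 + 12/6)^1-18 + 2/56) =-640289318717/117104610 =-5467.67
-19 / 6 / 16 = -19 / 96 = -0.20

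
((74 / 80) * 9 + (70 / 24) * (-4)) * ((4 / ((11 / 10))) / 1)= -401 / 33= -12.15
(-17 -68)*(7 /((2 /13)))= -7735 /2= -3867.50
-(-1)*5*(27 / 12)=45 / 4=11.25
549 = 549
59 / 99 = 0.60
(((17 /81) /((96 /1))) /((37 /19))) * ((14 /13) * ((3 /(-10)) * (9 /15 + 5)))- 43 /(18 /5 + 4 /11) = -9216001643 /849349800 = -10.85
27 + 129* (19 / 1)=2478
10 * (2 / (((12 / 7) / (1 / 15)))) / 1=7 / 9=0.78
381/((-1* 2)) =-381/2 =-190.50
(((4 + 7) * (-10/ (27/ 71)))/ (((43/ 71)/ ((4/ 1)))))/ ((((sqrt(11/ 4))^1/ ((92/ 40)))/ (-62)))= 57507728 * sqrt(11)/ 1161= 164282.13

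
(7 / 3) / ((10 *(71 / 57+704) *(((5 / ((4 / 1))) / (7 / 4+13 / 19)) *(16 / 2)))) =259 / 3215920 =0.00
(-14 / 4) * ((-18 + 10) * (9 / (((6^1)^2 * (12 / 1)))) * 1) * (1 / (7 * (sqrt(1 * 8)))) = sqrt(2) / 48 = 0.03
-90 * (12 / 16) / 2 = -135 / 4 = -33.75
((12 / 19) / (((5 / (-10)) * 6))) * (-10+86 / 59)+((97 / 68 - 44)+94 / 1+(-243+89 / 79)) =-1136043849 / 6022012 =-188.65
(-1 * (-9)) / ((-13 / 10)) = -90 / 13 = -6.92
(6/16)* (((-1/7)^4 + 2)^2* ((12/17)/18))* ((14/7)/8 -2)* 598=-6897573891/112001848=-61.58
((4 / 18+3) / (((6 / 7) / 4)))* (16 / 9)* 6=12992 / 81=160.40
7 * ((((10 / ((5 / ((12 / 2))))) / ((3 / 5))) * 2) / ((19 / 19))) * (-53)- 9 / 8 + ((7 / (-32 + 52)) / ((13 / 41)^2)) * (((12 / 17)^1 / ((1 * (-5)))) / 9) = -25583225411 / 1723800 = -14841.18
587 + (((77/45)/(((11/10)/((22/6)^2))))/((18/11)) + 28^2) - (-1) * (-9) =1002215/729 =1374.78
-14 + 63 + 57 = 106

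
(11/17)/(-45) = -11/765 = -0.01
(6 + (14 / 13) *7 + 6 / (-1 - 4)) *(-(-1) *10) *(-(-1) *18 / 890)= 14436 / 5785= 2.50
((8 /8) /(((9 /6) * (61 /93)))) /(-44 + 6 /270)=-2790 /120719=-0.02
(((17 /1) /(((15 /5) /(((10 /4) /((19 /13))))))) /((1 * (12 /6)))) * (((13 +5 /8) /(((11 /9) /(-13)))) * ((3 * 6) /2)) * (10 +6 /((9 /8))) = -324117495 /3344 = -96925.09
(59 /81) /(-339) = -59 /27459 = -0.00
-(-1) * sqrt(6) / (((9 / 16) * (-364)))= -4 * sqrt(6) / 819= -0.01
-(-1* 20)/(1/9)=180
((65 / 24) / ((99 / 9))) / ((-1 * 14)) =-65 / 3696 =-0.02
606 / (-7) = -606 / 7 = -86.57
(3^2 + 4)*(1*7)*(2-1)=91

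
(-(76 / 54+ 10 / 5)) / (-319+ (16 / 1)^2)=92 / 1701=0.05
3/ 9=1/ 3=0.33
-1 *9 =-9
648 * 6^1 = 3888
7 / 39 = 0.18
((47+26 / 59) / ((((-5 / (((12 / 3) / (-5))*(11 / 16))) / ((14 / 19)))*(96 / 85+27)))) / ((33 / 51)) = 1887459 / 8934370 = 0.21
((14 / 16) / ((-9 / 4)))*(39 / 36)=-0.42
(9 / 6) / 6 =1 / 4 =0.25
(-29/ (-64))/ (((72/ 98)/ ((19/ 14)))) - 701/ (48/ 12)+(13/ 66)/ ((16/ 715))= -763135/ 4608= -165.61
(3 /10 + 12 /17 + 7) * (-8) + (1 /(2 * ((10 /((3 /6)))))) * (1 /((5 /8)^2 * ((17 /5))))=-27212 /425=-64.03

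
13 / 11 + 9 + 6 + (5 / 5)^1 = 189 / 11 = 17.18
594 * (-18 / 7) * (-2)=21384 / 7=3054.86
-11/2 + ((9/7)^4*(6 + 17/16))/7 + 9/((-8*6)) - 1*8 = -734835/67228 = -10.93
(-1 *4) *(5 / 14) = -10 / 7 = -1.43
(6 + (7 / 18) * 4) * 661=44948 / 9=4994.22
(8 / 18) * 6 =8 / 3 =2.67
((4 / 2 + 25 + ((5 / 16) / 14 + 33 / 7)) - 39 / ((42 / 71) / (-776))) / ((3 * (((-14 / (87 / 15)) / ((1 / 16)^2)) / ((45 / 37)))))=-26963127 / 802816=-33.59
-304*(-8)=2432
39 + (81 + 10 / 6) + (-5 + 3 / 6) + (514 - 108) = 3139 / 6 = 523.17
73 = 73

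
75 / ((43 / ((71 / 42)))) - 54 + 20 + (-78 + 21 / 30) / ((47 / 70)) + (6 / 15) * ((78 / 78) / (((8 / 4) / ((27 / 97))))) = -2005192667 / 13722590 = -146.12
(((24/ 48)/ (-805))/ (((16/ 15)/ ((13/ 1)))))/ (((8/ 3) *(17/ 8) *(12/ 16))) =-0.00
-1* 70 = -70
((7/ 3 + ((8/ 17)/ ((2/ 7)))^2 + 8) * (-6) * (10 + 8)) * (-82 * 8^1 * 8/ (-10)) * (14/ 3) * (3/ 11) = -14958752256/ 15895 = -941097.97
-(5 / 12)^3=-125 / 1728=-0.07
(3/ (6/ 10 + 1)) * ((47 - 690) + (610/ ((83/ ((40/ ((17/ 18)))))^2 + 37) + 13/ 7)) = -174009592215/ 148202047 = -1174.14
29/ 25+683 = 17104/ 25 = 684.16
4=4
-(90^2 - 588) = -7512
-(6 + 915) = -921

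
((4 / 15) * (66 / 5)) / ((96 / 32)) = 88 / 75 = 1.17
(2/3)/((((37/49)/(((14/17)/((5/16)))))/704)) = 15454208/9435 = 1637.97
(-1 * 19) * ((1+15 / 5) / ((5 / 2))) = -152 / 5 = -30.40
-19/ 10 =-1.90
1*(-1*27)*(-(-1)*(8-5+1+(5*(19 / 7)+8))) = -4833 / 7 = -690.43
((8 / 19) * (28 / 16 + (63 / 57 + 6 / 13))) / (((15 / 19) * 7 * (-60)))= -3277 / 778050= -0.00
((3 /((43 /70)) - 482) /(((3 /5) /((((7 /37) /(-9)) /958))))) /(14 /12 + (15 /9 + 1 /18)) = 179515 /29721471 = 0.01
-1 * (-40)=40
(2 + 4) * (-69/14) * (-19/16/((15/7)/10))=1311/8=163.88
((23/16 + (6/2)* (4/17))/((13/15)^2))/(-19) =-131175/873392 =-0.15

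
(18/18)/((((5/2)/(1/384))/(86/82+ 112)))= 309/2624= 0.12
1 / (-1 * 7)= -1 / 7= -0.14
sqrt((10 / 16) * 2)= sqrt(5) / 2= 1.12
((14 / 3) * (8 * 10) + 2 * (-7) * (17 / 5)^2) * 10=31724 / 15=2114.93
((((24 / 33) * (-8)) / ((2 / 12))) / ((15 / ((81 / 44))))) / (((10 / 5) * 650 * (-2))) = 324 / 196625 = 0.00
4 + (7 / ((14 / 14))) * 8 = 60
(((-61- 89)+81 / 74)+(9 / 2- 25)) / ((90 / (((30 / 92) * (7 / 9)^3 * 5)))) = -2687405 / 1861137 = -1.44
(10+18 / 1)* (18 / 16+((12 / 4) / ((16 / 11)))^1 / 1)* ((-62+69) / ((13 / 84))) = 52479 / 13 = 4036.85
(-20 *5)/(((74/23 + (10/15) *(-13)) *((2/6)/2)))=5175/47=110.11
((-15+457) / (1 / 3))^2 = 1758276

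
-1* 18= -18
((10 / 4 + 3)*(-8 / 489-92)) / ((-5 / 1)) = 247478 / 2445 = 101.22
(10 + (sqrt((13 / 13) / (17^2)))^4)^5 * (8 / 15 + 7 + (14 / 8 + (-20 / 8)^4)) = 4834612.28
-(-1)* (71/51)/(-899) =-71/45849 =-0.00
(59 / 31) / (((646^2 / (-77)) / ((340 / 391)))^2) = 8745275 / 178495575412159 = 0.00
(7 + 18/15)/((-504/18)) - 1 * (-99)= 13819/140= 98.71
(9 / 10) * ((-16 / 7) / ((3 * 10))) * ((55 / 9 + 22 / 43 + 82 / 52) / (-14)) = 16501 / 410865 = 0.04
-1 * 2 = -2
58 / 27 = 2.15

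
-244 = -244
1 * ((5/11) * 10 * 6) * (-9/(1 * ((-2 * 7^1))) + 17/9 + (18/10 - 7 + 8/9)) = -11210/231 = -48.53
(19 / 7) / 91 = 19 / 637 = 0.03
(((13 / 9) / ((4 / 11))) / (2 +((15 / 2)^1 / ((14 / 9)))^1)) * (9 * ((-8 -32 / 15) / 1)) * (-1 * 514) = 78206128 / 2865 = 27297.08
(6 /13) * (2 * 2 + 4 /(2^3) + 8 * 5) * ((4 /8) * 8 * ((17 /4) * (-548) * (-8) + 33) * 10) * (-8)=-1594737600 /13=-122672123.08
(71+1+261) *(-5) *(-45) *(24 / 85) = 359640 / 17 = 21155.29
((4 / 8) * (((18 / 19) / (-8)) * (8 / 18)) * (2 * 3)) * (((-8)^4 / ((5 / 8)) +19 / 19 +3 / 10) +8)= -196887 / 190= -1036.25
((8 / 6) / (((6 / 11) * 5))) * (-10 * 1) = -44 / 9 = -4.89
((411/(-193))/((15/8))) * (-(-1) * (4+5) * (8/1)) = -78912/965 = -81.77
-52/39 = -4/3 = -1.33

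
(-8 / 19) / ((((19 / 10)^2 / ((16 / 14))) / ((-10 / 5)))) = 12800 / 48013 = 0.27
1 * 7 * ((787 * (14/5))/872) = 38563/2180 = 17.69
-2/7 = -0.29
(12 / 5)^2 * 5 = 144 / 5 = 28.80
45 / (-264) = -15 / 88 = -0.17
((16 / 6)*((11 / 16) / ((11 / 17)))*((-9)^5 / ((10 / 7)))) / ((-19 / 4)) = 24655.55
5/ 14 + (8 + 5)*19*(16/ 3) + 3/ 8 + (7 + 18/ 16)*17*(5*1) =84365/ 42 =2008.69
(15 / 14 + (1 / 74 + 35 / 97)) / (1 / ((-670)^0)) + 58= 1493456 / 25123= 59.45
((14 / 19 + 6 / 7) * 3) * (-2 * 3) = -3816 / 133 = -28.69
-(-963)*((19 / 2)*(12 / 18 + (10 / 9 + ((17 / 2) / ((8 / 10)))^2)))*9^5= 7928959006233 / 128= 61944992236.20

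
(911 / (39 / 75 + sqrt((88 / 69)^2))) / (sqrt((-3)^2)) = 523825 / 3097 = 169.14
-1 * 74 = -74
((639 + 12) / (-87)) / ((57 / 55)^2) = -656425 / 94221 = -6.97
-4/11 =-0.36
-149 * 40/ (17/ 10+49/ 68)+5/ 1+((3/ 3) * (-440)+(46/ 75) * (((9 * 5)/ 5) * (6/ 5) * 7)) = -293280517/ 102875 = -2850.84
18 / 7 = 2.57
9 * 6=54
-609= -609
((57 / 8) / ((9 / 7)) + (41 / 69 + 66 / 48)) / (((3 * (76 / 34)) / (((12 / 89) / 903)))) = 11747 / 70240758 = 0.00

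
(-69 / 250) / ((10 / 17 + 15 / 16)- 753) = 408 / 1110875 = 0.00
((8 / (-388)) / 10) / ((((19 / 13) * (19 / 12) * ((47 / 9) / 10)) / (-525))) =1474200 / 1645799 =0.90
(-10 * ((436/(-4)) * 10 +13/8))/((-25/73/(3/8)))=-1906833/160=-11917.71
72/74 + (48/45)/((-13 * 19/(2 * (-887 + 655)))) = 408068/137085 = 2.98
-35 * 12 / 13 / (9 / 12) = -560 / 13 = -43.08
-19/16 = -1.19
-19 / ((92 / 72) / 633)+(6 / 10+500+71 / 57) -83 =-58952977 / 6555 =-8993.59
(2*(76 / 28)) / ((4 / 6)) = 57 / 7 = 8.14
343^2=117649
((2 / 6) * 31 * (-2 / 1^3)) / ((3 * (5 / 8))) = -496 / 45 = -11.02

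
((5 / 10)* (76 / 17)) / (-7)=-38 / 119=-0.32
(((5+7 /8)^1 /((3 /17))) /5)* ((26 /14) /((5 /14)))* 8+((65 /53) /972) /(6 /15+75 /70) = 18371709967 /66326850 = 276.99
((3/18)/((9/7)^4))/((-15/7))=-16807/590490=-0.03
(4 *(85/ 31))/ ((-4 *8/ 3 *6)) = -85/ 496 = -0.17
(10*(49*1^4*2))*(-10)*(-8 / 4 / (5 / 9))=35280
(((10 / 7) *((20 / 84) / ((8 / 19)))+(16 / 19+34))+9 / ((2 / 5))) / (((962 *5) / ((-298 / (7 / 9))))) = -290393997 / 62693540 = -4.63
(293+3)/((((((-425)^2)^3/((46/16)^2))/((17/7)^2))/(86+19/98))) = 165333131/783335628906250000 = 0.00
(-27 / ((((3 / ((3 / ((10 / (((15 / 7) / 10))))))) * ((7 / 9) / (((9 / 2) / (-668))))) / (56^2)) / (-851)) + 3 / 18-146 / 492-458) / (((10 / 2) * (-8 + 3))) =1420571356 / 2567625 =553.26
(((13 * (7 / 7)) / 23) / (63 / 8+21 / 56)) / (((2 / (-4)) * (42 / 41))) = -2132 / 15939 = -0.13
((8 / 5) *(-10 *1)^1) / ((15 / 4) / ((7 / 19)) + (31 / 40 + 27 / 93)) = -138880 / 97597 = -1.42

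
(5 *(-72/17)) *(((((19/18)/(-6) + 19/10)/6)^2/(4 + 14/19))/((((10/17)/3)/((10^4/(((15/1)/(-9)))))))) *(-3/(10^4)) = -3.39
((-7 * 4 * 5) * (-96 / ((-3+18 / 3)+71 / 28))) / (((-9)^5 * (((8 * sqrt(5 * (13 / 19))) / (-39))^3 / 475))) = 229957 * sqrt(1235) / 22599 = 357.59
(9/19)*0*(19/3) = 0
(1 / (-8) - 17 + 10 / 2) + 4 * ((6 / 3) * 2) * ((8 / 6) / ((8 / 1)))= -227 / 24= -9.46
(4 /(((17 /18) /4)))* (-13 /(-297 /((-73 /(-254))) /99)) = 45552 /2159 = 21.10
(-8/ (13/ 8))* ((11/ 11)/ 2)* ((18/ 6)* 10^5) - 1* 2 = -738463.54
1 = 1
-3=-3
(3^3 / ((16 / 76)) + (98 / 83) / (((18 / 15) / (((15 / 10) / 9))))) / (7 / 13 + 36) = 4988113 / 1419300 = 3.51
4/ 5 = 0.80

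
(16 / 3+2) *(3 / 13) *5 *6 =660 / 13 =50.77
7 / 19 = 0.37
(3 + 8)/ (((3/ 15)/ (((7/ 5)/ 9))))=77/ 9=8.56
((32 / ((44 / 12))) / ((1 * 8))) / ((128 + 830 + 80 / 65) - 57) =156 / 129019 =0.00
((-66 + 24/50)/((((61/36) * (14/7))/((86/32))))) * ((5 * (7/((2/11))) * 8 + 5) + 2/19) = -9304789221/115900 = -80282.91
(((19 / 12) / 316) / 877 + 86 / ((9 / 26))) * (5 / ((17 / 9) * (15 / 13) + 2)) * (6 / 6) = 161113463225 / 542070192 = 297.22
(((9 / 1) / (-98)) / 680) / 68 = -9 / 4531520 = -0.00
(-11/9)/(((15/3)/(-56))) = 616/45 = 13.69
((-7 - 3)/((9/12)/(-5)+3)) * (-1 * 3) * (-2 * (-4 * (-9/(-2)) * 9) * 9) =583200/19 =30694.74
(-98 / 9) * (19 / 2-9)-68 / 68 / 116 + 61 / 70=-167413 / 36540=-4.58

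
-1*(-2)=2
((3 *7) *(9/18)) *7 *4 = 294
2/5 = 0.40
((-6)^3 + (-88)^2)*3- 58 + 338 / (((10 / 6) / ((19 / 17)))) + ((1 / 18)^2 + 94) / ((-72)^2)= 3248339622061 / 142767360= 22752.68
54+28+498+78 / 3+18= 624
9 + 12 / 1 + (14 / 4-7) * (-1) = 49 / 2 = 24.50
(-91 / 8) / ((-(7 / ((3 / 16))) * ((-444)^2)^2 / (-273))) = -1183 / 552712568832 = -0.00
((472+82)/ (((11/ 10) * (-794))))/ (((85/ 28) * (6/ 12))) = -0.42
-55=-55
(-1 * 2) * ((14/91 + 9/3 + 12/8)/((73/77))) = -9317/949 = -9.82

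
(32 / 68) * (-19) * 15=-2280 / 17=-134.12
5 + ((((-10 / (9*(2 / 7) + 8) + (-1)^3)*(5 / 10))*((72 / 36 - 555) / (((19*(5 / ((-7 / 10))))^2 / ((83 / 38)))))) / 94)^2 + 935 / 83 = 16.27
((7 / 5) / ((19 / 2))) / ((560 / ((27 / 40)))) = 27 / 152000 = 0.00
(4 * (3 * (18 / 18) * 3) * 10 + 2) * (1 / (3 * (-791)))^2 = 362 / 5631129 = 0.00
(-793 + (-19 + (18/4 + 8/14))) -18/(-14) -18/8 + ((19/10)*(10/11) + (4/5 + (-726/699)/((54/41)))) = -7810134473/9688140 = -806.15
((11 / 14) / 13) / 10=11 / 1820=0.01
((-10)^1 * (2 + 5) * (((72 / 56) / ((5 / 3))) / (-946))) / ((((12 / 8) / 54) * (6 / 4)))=1.37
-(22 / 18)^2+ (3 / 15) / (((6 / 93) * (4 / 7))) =12737 / 3240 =3.93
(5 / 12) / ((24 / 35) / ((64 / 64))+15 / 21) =25 / 84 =0.30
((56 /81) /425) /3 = 0.00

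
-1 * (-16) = 16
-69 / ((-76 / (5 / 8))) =345 / 608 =0.57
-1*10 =-10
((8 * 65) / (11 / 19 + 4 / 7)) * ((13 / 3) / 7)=128440 / 459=279.83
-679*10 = -6790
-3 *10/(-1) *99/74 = 1485/37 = 40.14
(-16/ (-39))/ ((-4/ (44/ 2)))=-88/ 39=-2.26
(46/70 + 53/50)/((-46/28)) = -601/575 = -1.05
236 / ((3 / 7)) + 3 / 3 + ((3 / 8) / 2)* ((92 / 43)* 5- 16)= 284147 / 516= 550.67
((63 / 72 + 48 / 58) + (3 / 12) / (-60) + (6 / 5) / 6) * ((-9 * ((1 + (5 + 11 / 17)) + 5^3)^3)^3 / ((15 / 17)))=-94212214227599207003021593836185184 / 5057424144725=-18628497735525016733650.08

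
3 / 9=1 / 3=0.33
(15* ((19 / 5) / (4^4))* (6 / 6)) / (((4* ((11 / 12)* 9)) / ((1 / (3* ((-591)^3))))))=-19 / 1743878999808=-0.00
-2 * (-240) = 480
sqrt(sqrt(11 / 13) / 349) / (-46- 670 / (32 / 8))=-2* 11^(1 / 4)* 13^(3 / 4)* sqrt(349) / 1937299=-0.00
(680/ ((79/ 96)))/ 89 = 65280/ 7031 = 9.28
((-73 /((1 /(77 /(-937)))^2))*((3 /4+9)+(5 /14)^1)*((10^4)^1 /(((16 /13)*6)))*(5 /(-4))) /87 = 710863278125 /7332797088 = 96.94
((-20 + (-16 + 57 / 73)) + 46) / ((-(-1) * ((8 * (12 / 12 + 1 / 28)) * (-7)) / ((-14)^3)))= 1079764 / 2117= 510.04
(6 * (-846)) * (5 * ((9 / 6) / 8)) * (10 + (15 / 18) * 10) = -348975 / 4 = -87243.75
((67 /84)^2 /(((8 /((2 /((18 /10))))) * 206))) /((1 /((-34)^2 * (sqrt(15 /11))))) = 6486605 * sqrt(165) /143900064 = 0.58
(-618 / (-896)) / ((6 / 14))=103 / 64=1.61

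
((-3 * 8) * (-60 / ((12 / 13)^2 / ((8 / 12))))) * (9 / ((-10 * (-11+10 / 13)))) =13182 / 133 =99.11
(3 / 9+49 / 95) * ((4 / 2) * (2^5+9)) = 19844 / 285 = 69.63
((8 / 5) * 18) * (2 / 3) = 96 / 5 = 19.20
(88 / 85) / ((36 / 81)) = 198 / 85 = 2.33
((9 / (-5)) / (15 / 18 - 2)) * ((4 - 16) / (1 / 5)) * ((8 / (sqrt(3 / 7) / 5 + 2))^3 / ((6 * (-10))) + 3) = -418125857112 / 2370262111 - 1453593600 * sqrt(21) / 338608873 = -196.08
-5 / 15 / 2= -1 / 6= -0.17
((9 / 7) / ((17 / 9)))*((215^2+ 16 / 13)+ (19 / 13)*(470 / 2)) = 49037886 / 1547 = 31698.70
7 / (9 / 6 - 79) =-14 / 155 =-0.09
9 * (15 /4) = 135 /4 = 33.75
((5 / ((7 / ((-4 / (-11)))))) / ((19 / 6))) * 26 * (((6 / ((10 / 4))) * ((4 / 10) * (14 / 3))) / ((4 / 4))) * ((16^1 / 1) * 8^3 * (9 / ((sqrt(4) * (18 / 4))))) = 81788928 / 1045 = 78266.92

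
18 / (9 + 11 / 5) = 45 / 28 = 1.61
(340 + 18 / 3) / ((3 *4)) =173 / 6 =28.83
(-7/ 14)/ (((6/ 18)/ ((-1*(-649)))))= -1947/ 2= -973.50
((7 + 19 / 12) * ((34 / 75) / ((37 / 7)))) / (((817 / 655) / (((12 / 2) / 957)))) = 1605667 / 433937295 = 0.00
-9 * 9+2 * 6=-69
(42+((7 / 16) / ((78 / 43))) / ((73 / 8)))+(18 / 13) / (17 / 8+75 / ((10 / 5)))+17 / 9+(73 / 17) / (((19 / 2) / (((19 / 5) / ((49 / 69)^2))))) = 104668535900683 / 2210238100980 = 47.36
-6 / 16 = -0.38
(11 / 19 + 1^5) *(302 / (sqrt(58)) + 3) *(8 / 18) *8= 320 / 19 + 48320 *sqrt(58) / 1653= 239.46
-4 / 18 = -2 / 9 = -0.22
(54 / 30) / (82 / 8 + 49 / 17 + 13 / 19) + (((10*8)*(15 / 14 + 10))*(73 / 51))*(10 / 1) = 403972281196 / 31864035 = 12678.00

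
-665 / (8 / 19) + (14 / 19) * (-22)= -242529 / 152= -1595.59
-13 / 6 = -2.17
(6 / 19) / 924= 0.00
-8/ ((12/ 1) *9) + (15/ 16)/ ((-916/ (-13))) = -24047/ 395712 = -0.06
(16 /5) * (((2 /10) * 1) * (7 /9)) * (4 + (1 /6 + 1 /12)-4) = 28 /225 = 0.12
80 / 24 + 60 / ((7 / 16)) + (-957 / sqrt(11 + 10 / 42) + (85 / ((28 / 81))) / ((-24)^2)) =757495 / 5376 -957 * sqrt(1239) / 118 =-144.57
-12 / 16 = -3 / 4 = -0.75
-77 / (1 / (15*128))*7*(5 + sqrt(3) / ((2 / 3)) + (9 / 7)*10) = -18480000 - 1552320*sqrt(3) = -21168697.11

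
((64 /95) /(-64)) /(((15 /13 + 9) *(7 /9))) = -39 /29260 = -0.00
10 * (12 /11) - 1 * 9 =21 /11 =1.91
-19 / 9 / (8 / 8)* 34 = -646 / 9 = -71.78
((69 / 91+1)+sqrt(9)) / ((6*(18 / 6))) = 433 / 1638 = 0.26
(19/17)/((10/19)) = 361/170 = 2.12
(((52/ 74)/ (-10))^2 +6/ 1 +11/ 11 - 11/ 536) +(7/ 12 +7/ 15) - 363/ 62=1239487409/ 568682600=2.18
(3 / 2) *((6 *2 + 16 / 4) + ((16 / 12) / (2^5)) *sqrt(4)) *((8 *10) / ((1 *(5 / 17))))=6562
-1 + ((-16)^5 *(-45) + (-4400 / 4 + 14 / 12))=283108921 / 6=47184820.17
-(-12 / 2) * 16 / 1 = 96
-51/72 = -17/24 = -0.71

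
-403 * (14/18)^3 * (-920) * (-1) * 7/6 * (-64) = 28486232320/2187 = 13025254.83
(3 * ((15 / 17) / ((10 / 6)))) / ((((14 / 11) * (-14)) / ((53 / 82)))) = -15741 / 273224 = -0.06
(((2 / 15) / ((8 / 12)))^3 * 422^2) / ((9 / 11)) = 1958924 / 1125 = 1741.27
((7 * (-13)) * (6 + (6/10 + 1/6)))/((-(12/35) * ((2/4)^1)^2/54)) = 387933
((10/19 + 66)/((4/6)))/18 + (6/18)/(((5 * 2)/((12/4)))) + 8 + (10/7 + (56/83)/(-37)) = 184463429/12253290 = 15.05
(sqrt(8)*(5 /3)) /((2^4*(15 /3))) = sqrt(2) /24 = 0.06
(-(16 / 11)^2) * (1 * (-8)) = 2048 / 121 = 16.93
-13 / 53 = -0.25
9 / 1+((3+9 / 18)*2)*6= 51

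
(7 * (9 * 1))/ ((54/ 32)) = 112/ 3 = 37.33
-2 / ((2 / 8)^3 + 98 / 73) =-9344 / 6345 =-1.47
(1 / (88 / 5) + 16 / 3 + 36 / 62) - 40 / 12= 7195 / 2728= 2.64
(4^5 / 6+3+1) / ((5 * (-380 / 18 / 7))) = -5502 / 475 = -11.58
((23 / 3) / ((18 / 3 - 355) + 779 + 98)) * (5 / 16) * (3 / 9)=115 / 76032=0.00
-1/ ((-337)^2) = -0.00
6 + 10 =16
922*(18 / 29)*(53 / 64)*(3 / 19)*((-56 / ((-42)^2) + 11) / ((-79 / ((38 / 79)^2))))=-962342571 / 400347668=-2.40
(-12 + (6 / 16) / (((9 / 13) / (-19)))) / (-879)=535 / 21096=0.03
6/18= 1/3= 0.33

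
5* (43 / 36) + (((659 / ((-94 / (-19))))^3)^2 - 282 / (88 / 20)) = 381477816250717914219270019 / 68297108324544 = 5585563219425.88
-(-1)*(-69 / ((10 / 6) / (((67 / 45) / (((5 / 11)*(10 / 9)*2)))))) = -152559 / 2500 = -61.02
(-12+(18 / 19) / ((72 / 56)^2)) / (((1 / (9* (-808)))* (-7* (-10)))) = 789416 / 665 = 1187.09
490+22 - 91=421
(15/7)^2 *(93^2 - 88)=275175/7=39310.71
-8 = -8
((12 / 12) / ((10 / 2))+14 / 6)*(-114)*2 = -2888 / 5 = -577.60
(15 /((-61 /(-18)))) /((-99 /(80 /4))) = -600 /671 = -0.89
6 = 6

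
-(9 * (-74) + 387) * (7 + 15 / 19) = 41292 / 19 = 2173.26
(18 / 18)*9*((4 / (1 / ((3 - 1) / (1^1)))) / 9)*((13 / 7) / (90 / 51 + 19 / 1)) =1768 / 2471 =0.72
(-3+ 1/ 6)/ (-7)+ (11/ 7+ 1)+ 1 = 167/ 42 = 3.98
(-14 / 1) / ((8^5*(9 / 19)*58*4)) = -133 / 34209792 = -0.00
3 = 3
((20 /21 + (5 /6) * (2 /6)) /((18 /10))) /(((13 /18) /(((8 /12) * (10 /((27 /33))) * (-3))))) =-170500 /7371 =-23.13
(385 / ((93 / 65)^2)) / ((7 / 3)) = 232375 / 2883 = 80.60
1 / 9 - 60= -539 / 9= -59.89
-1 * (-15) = 15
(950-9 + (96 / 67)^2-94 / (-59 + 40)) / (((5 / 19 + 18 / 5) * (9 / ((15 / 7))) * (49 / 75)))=7219276875 / 80725687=89.43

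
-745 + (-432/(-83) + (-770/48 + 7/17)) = -25581715/33864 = -755.43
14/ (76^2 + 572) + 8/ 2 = 4.00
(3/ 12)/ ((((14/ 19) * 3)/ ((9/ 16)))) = 57/ 896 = 0.06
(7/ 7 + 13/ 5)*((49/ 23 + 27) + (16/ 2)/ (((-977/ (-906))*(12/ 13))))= 15033348/ 112355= 133.80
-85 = -85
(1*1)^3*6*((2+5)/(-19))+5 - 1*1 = 34/19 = 1.79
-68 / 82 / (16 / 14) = -0.73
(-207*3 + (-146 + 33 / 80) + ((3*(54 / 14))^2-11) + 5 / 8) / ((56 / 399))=-143686341 / 31360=-4581.83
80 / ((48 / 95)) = 475 / 3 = 158.33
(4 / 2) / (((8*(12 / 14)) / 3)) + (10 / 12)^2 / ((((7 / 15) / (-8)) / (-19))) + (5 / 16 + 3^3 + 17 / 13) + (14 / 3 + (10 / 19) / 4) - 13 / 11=78906665 / 304304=259.30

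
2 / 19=0.11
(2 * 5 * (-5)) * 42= -2100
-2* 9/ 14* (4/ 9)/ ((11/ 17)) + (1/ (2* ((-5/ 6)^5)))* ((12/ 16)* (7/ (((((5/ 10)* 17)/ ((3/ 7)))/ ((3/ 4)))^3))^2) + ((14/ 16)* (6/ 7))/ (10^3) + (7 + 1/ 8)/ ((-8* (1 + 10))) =-122824434569450791/ 127499466971800000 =-0.96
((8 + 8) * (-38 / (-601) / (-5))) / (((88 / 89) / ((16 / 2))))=-54112 / 33055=-1.64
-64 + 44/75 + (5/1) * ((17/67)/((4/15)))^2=-317210569/5386800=-58.89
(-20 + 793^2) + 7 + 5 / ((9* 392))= 2218533413 / 3528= 628836.00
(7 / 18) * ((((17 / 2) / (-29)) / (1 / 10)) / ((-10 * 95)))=119 / 99180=0.00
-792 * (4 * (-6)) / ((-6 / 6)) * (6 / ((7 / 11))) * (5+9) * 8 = -20072448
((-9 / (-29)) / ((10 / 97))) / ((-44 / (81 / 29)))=-70713 / 370040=-0.19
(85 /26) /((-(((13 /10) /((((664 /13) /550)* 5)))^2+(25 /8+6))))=-18738080 /97227741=-0.19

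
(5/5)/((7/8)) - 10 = -62/7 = -8.86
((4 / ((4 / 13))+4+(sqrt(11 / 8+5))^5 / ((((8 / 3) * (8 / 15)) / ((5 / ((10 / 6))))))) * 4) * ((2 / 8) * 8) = 136+351135 * sqrt(102) / 2048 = 1867.59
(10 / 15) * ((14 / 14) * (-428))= -856 / 3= -285.33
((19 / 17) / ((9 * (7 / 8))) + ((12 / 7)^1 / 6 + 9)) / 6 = 10097 / 6426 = 1.57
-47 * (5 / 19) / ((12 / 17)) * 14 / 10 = -5593 / 228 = -24.53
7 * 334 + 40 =2378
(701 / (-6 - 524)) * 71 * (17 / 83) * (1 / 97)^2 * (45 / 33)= -2538321 / 910584202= -0.00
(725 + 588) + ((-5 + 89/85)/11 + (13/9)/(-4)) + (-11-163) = 38314489/33660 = 1138.28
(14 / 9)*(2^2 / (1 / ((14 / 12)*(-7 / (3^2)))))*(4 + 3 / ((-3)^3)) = -48020 / 2187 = -21.96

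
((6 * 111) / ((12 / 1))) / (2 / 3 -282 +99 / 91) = -30303 / 153014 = -0.20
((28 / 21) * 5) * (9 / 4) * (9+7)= 240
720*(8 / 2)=2880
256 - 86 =170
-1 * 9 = -9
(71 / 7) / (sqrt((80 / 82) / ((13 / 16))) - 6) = -113529 / 64918 - 142 * sqrt(5330) / 32459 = -2.07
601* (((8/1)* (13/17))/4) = 15626/17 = 919.18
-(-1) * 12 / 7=1.71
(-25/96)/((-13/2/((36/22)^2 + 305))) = 930725/75504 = 12.33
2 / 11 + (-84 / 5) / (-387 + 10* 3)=214 / 935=0.23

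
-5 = -5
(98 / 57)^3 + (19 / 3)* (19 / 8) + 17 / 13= 412773799 / 19260072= 21.43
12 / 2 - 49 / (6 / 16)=-374 / 3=-124.67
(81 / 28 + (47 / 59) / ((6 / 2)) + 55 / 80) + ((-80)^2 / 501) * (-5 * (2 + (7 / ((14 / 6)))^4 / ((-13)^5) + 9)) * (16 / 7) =-1969252790390629 / 1229205576144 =-1602.05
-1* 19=-19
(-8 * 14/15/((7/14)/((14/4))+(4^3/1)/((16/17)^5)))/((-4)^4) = -50176/149330745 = -0.00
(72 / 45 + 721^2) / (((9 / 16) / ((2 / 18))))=41587408 / 405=102684.96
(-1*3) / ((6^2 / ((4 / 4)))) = -1 / 12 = -0.08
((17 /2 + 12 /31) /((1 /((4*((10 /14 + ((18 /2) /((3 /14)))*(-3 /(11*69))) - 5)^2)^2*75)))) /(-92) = -319322352652793510400 /7013967910440953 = -45526.63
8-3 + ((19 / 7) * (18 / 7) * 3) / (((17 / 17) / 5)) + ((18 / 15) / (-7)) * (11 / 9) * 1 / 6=241798 / 2205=109.66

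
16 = 16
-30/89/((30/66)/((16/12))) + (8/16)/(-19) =-1.02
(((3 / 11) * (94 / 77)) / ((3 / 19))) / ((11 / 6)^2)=64296 / 102487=0.63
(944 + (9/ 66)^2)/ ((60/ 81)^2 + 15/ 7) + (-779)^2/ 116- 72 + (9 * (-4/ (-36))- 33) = 105609671373/ 19278446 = 5478.12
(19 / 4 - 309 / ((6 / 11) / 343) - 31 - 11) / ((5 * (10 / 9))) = -6996483 / 200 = -34982.42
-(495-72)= -423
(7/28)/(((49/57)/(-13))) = -741/196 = -3.78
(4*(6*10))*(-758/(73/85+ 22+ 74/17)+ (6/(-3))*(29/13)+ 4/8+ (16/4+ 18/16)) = -64208470/10023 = -6406.11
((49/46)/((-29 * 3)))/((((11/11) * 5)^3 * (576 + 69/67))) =-67/394697250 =-0.00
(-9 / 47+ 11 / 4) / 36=481 / 6768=0.07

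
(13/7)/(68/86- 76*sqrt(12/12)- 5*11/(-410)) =-45838/1853005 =-0.02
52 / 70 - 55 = -54.26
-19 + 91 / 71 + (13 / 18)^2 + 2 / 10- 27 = -5060501 / 115020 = -44.00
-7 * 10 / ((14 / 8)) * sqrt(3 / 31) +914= 914 - 40 * sqrt(93) / 31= 901.56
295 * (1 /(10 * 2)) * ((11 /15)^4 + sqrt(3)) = 863819 /202500 + 59 * sqrt(3) /4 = 29.81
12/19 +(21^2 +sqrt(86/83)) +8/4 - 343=sqrt(7138)/83 +1912/19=101.65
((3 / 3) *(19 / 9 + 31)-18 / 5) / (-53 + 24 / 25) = -6640 / 11709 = -0.57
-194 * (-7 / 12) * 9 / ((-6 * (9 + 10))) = -8.93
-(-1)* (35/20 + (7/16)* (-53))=-343/16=-21.44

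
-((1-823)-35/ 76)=62507/ 76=822.46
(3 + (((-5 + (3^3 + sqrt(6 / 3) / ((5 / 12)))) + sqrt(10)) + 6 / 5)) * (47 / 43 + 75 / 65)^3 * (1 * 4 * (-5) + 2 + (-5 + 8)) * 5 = -3893421949440 / 174676879 - 356649338880 * sqrt(2) / 174676879 - 148603891200 * sqrt(10) / 174676879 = -27867.04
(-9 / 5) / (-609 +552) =3 / 95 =0.03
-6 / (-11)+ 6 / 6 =1.55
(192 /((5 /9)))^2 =2985984 /25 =119439.36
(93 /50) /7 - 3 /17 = 531 /5950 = 0.09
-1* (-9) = 9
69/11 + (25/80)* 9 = 1599/176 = 9.09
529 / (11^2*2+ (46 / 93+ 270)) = 49197 / 47662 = 1.03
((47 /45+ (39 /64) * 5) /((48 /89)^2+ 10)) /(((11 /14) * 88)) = 653332001 /113623994880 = 0.01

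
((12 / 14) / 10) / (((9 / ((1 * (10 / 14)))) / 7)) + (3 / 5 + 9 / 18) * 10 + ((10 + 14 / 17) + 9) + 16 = 16733 / 357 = 46.87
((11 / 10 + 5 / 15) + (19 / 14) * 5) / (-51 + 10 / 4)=-1726 / 10185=-0.17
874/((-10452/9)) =-0.75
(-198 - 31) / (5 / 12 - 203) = 2748 / 2431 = 1.13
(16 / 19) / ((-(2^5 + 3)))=-16 / 665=-0.02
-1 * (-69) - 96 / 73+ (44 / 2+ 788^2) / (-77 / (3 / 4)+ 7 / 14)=-6010.29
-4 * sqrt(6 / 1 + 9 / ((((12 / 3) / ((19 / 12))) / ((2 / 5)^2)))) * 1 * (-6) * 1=36 * sqrt(73) / 5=61.52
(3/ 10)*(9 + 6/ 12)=57/ 20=2.85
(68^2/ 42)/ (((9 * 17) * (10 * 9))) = 68/ 8505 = 0.01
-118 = -118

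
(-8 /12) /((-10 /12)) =4 /5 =0.80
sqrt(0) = 0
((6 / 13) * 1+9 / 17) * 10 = 2190 / 221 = 9.91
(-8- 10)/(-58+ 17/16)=288/911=0.32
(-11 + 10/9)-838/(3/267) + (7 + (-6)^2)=-670940/9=-74548.89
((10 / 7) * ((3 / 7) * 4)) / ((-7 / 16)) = -1920 / 343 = -5.60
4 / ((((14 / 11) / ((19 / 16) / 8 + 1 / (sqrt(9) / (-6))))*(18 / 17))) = -5.50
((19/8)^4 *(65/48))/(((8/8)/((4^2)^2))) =8470865/768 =11029.77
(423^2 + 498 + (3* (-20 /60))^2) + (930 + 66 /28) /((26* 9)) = 195939727 /1092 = 179431.98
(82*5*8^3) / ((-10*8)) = -2624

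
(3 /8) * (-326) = -489 /4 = -122.25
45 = 45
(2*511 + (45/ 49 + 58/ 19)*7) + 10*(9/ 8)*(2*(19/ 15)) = 286827/ 266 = 1078.30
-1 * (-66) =66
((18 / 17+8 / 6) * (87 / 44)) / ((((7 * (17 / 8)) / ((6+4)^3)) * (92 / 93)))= 164517000 / 511819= 321.44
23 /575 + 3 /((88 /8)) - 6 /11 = -64 /275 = -0.23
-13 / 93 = -0.14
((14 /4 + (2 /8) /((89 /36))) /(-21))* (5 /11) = -3205 /41118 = -0.08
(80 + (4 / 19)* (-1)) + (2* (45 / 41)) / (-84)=79.76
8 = 8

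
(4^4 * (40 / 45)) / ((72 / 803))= 205568 / 81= 2537.88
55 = 55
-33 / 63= -11 / 21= -0.52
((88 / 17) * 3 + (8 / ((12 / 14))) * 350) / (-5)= -167392 / 255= -656.44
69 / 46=3 / 2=1.50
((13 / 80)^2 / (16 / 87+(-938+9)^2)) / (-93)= -4901 / 14896781267200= -0.00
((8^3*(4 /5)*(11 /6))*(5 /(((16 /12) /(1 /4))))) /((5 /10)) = 1408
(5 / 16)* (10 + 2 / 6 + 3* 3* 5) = 415 / 24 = 17.29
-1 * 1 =-1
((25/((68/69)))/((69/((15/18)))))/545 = 25/44472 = 0.00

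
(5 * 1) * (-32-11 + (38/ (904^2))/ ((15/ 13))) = -263551913/ 1225824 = -215.00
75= 75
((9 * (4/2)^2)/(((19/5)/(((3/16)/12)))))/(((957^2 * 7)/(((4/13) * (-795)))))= -3975/703779076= -0.00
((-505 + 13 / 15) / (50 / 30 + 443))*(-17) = 19.27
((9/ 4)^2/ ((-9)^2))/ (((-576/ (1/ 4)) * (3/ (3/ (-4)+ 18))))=-23/ 147456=-0.00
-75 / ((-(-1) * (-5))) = 15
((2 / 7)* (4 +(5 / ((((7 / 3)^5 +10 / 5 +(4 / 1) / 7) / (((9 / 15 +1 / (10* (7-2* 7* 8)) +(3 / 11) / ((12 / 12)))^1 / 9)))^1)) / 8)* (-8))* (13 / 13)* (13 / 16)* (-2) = 797850079 / 53690120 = 14.86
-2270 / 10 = -227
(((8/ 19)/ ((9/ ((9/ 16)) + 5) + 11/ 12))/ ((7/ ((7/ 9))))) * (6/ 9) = 64/ 44973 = 0.00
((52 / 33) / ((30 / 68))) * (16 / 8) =3536 / 495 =7.14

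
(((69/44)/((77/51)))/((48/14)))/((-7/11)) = -1173/2464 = -0.48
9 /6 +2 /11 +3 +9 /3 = 7.68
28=28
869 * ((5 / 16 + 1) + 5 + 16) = 310233 / 16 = 19389.56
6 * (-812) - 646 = -5518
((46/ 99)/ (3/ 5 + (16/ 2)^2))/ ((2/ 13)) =1495/ 31977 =0.05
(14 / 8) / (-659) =-7 / 2636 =-0.00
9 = 9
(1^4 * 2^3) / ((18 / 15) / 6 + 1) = 20 / 3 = 6.67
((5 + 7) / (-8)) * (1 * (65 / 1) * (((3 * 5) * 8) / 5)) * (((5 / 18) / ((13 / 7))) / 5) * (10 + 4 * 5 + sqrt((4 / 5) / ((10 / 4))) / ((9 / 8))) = -2135.20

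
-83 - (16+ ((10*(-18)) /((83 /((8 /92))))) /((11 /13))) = -2074221 /20999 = -98.78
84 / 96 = 0.88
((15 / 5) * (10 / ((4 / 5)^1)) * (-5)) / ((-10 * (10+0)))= 15 / 8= 1.88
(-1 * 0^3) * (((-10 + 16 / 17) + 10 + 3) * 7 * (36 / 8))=0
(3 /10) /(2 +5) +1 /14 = 4 /35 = 0.11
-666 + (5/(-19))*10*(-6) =-12354/19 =-650.21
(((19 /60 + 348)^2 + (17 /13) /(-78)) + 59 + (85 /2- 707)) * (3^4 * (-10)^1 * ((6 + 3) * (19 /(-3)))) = 37677505368897 /6760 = 5573595468.77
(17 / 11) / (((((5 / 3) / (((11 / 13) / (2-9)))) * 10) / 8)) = -204 / 2275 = -0.09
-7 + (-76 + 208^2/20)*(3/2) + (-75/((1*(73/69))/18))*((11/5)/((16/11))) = 3485921/2920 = 1193.81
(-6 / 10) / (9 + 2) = -3 / 55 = -0.05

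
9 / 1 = 9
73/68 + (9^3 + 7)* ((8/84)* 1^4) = 101629/1428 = 71.17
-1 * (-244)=244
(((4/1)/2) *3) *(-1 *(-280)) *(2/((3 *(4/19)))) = 5320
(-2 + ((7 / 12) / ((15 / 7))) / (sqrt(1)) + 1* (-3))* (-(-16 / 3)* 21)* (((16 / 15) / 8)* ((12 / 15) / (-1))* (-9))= -190624 / 375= -508.33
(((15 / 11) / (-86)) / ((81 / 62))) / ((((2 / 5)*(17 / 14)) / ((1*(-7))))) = 37975 / 217107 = 0.17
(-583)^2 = 339889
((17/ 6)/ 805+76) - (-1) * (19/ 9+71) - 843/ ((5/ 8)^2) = -2008.97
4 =4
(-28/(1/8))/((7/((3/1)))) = -96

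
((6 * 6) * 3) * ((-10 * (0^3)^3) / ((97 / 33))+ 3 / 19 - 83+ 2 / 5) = -845856 / 95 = -8903.75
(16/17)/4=4/17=0.24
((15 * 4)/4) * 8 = 120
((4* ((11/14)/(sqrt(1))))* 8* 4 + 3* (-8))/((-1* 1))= -536/7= -76.57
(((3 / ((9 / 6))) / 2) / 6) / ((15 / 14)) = 0.16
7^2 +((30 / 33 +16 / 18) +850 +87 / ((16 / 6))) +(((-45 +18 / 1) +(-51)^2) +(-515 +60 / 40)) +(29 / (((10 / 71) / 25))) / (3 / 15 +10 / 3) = 186825211 / 41976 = 4450.76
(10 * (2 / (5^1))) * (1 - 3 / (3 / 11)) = -40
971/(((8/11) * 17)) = 10681/136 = 78.54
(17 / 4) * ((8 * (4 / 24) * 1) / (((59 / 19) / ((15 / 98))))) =1615 / 5782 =0.28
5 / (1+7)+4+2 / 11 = 423 / 88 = 4.81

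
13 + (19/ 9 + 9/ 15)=707/ 45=15.71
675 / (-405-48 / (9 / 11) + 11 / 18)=-2430 / 1667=-1.46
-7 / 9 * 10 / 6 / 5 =-7 / 27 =-0.26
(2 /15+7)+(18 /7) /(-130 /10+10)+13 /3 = 1114 /105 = 10.61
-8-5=-13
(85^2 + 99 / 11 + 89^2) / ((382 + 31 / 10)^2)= 1515500 / 14830201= 0.10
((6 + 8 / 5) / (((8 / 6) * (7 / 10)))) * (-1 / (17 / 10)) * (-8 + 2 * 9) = -5700 / 119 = -47.90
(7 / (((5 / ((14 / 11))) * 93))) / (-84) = -0.00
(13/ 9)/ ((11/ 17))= 221/ 99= 2.23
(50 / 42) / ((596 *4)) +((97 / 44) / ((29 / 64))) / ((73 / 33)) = 2.20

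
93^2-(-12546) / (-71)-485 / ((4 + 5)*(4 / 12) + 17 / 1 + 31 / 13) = 8450.63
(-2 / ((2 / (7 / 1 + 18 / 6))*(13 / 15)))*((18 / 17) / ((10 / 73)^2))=-143883 / 221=-651.05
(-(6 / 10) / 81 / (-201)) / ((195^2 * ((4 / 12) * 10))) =1 / 3439361250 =0.00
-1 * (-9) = 9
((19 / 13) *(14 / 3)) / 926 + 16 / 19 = 291439 / 343083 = 0.85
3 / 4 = 0.75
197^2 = 38809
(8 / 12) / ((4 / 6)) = 1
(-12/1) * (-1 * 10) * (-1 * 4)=-480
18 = 18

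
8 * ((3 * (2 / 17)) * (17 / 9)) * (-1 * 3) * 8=-128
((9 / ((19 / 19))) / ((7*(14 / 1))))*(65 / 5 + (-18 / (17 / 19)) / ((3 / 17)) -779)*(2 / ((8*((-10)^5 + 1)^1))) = 110 / 544439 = 0.00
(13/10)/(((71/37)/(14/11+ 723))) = 3832127/7810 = 490.67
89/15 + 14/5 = 131/15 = 8.73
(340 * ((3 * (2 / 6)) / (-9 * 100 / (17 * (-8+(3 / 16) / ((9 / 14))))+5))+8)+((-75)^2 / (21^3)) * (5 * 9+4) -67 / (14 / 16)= -318583 / 31353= -10.16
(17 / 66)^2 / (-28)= -289 / 121968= -0.00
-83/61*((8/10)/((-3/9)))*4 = 3984/305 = 13.06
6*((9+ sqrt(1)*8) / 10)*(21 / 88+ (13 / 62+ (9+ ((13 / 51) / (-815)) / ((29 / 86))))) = 31065748471 / 322381400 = 96.36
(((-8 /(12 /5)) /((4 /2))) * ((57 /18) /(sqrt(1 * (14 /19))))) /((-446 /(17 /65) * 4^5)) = 323 * sqrt(266) /1496162304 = 0.00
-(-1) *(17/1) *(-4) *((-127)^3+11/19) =2646510088/19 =139290004.63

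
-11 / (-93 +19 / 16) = 176 / 1469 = 0.12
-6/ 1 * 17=-102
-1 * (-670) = 670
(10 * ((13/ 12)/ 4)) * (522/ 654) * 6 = 5655/ 436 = 12.97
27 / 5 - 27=-108 / 5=-21.60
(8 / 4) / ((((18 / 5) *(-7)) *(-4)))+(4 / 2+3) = 5.02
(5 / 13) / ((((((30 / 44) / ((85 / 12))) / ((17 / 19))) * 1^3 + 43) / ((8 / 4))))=31790 / 1781507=0.02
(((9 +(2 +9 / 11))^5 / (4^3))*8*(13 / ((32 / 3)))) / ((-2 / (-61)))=2760331396875 / 2576816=1071217.89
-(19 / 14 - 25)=331 / 14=23.64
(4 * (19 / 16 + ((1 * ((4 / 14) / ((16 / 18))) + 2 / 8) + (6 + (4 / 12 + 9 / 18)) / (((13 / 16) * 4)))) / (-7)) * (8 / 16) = -16867 / 15288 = -1.10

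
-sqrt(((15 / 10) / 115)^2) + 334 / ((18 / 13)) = 499303 / 2070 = 241.21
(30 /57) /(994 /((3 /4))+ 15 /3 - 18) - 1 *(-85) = 85.00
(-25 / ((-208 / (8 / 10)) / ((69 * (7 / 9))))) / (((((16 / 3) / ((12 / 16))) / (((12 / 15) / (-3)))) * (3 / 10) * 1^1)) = -805 / 1248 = -0.65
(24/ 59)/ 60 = 2/ 295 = 0.01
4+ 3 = 7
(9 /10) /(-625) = -0.00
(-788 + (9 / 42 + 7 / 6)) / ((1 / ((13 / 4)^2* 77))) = -30708821 / 48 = -639767.10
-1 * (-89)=89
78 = 78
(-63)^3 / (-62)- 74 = 245459 / 62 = 3959.02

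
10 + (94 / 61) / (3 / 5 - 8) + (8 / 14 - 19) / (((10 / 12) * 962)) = 10031893 / 1026935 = 9.77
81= 81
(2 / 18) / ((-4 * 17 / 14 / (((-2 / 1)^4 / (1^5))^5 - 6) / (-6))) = 7339990 / 51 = 143921.37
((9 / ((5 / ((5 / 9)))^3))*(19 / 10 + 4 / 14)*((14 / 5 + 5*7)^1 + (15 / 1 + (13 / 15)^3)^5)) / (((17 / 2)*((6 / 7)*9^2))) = 411236529332951128422007 / 9576739382629394531250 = 42.94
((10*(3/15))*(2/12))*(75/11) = 25/11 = 2.27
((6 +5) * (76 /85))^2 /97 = 698896 /700825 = 1.00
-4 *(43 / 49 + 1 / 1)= -368 / 49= -7.51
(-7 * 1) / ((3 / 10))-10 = -100 / 3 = -33.33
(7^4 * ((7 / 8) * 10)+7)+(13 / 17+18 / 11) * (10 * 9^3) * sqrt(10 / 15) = 1091070 * sqrt(6) / 187+84063 / 4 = 35307.54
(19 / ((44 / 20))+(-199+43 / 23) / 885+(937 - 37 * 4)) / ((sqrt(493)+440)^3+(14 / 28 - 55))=20433798088917504 / 2149789884606365122055 - 415147592922112 * sqrt(493) / 6449369653819095366165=0.00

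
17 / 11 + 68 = 765 / 11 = 69.55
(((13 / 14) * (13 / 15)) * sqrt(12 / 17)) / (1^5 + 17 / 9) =39 * sqrt(51) / 1190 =0.23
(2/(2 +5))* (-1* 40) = -80/7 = -11.43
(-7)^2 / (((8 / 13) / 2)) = 637 / 4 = 159.25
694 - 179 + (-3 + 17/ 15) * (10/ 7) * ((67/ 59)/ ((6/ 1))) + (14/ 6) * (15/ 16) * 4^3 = 347537/ 531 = 654.50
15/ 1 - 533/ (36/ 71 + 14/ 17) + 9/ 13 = -8035679/ 20878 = -384.89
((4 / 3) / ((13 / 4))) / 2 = 8 / 39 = 0.21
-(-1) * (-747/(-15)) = 49.80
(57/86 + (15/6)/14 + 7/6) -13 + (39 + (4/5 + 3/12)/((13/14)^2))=89201173/3052140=29.23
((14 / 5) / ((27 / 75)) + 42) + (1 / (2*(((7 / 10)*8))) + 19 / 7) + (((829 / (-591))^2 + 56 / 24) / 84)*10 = 3115476527 / 58679208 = 53.09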